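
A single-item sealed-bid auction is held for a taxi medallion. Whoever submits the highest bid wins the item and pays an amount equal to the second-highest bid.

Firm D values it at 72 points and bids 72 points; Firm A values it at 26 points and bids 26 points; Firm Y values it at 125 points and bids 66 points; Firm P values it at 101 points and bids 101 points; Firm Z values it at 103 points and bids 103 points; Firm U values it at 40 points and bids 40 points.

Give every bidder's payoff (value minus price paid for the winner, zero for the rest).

Ranking the bids: Firm Z 103 points; Firm P 101 points; Firm D 72 points; Firm Y 66 points; Firm U 40 points; Firm A 26 points.
Firm Z has the top bid and wins; the price is the second-highest bid, 101 points.
Firm Z's payoff = 103 points − 101 points = 2 points. All other bidders lose, so their payoff is 0.

Payoffs: Firm D 0 points, Firm A 0 points, Firm Y 0 points, Firm P 0 points, Firm Z 2 points, Firm U 0 points.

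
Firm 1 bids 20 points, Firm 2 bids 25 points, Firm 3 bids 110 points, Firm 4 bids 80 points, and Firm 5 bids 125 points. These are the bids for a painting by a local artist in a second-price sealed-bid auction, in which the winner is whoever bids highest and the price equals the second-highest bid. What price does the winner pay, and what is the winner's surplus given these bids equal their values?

Ordered from highest: Firm 5 125 points > Firm 3 110 points > Firm 4 80 points > Firm 2 25 points > Firm 1 20 points.
Firm 5 is the highest bidder, so Firm 5 wins.
Under the second-price rule, the price is the second-highest bid: 110 points.
Surplus = 125 points − 110 points = 15 points.

The winner pays 110 points for a surplus of 15 points.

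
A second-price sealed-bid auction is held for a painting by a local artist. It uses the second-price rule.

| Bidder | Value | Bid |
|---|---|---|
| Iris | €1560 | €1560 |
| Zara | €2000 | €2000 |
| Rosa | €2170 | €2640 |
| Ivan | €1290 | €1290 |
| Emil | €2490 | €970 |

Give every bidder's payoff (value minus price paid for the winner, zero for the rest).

Payoffs: Iris €0, Zara €0, Rosa €170, Ivan €0, Emil €0.

Ranking the bids: Rosa €2640, then Zara €2000, then Iris €1560, then Ivan €1290, then Emil €970.
Rosa has the top bid and wins; the price is the second-highest bid, €2000.
Rosa's payoff = €2170 − €2000 = €170. All other bidders lose, so their payoff is 0.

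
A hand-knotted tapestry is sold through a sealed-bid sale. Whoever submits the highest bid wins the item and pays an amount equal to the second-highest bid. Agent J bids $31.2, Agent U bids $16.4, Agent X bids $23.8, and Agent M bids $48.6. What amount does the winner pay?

Sorted high to low: Agent M $48.6, then Agent J $31.2, then Agent X $23.8, then Agent U $16.4.
Agent M has the highest bid, so Agent M wins.
The second-highest bid is $31.2, so that is what Agent M pays.

The winner pays $31.2.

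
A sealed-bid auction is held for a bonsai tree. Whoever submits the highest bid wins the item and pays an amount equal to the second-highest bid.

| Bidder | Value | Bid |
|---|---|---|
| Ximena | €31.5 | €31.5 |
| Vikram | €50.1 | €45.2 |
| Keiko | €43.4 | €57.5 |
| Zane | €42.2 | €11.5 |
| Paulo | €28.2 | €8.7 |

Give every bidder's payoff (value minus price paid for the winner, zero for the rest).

Payoffs: Ximena €0.0, Vikram €0.0, Keiko -€1.8, Zane €0.0, Paulo €0.0.

Ranking the bids: Keiko €57.5, then Vikram €45.2, then Ximena €31.5, then Zane €11.5, then Paulo €8.7.
Keiko has the top bid and wins; the price is the second-highest bid, €45.2.
Keiko's payoff = €43.4 − €45.2 = -€1.8. All other bidders lose, so their payoff is 0.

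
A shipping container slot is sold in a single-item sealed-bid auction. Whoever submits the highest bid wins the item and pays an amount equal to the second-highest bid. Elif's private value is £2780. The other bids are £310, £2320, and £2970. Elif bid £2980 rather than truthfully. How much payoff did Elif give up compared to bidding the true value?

£190

The highest competing bid is £2970.
Bidding truthfully at £2780: the top bid is £2970 (a rival), so Elif loses. Payoff = £0.
Bidding £2980: Elif has the top bid, wins, and pays the second-highest bid £2970. Payoff = £2780 − £2970 = -£190.
Regret = truthful payoff − actual payoff = £0 − -£190 = £190.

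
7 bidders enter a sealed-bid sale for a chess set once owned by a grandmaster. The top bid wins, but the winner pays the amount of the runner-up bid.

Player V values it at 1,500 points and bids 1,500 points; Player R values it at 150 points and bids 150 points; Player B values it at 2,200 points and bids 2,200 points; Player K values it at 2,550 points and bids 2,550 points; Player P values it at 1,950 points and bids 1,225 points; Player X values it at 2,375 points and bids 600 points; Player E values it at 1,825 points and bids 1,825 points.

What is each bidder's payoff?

Sorted high to low: Player K 2,550 points > Player B 2,200 points > Player E 1,825 points > Player V 1,500 points > Player P 1,225 points > Player X 600 points > Player R 150 points.
Player K has the top bid and wins; the price is the second-highest bid, 2,200 points.
Player K's payoff = 2,550 points − 2,200 points = 350 points. All other bidders lose, so their payoff is 0.

Payoffs: Player V 0 points, Player R 0 points, Player B 0 points, Player K 350 points, Player P 0 points, Player X 0 points, Player E 0 points.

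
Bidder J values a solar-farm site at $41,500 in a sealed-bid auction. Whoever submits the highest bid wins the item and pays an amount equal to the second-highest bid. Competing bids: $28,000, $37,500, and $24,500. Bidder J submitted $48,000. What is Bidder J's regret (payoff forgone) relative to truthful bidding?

Regret: $0.

The highest competing bid is $37,500.
Bidding truthfully at $41,500: Bidder J has the top bid, wins, and pays the second-highest bid $37,500. Payoff = $41,500 − $37,500 = $4,000.
Bidding $48,000: Bidder J has the top bid, wins, and pays the second-highest bid $37,500. Payoff = $41,500 − $37,500 = $4,000.
Regret = truthful payoff − actual payoff = $4,000 − $4,000 = $0.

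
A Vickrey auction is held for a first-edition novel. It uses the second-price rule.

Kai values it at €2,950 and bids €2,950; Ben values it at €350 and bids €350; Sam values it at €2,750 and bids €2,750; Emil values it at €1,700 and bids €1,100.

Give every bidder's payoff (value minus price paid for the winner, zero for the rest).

Ranking the bids: Kai €2,950, then Sam €2,750, then Emil €1,100, then Ben €350.
Kai has the top bid and wins; the price is the second-highest bid, €2,750.
Kai's payoff = €2,950 − €2,750 = €200. All other bidders lose, so their payoff is 0.

Payoffs: Kai €200, Ben €0, Sam €0, Emil €0.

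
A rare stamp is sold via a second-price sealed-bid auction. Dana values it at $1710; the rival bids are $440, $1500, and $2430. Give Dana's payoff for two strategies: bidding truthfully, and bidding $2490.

Truthful: $0; alternative: -$720.

The highest competing bid is $2430.
Bidding truthfully at $1710: the top bid is $2430 (a rival), so Dana loses. Payoff = $0.
Bidding $2490: Dana has the top bid, wins, and pays the second-highest bid $2430. Payoff = $1710 − $2430 = -$720.
This is the dominant-strategy logic: truthful bidding weakly beats any alternative.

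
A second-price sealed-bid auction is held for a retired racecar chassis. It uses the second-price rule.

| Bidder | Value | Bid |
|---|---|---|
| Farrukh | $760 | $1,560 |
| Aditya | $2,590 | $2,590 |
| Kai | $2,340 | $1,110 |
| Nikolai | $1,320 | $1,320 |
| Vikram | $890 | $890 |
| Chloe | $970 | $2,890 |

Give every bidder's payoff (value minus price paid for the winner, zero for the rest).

Bids in descending order: Chloe $2,890 > Aditya $2,590 > Farrukh $1,560 > Nikolai $1,320 > Kai $1,110 > Vikram $890.
Chloe has the top bid and wins; the price is the second-highest bid, $2,590.
Chloe's payoff = $970 − $2,590 = -$1,620. All other bidders lose, so their payoff is 0.

Farrukh $0, Aditya $0, Kai $0, Nikolai $0, Vikram $0, Chloe -$1,620.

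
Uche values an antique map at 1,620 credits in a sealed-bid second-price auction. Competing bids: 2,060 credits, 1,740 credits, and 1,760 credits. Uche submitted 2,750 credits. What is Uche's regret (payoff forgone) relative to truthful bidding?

440 credits

The highest competing bid is 2,060 credits.
Bidding truthfully at 1,620 credits: the top bid is 2,060 credits (a rival), so Uche loses. Payoff = 0 credits.
Bidding 2,750 credits: Uche has the top bid, wins, and pays the second-highest bid 2,060 credits. Payoff = 1,620 credits − 2,060 credits = -440 credits.
Regret = truthful payoff − actual payoff = 0 credits − -440 credits = 440 credits.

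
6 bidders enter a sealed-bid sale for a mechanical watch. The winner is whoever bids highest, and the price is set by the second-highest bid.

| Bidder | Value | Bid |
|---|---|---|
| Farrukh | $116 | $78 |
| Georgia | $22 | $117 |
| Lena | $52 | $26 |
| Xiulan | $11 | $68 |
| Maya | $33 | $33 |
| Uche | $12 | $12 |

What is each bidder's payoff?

Farrukh $0, Georgia -$56, Lena $0, Xiulan $0, Maya $0, Uche $0.

Ranking the bids: Georgia $117, then Farrukh $78, then Xiulan $68, then Maya $33, then Lena $26, then Uche $12.
Georgia has the top bid and wins; the price is the second-highest bid, $78.
Georgia's payoff = $22 − $78 = -$56. All other bidders lose, so their payoff is 0.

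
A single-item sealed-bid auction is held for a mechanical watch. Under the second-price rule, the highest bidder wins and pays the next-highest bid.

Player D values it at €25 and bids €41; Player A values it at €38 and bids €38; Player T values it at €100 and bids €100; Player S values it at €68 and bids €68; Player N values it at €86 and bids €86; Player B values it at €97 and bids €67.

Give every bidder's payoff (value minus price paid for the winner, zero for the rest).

Player D €0, Player A €0, Player T €14, Player S €0, Player N €0, Player B €0.

Ordered from highest: Player T €100, then Player N €86, then Player S €68, then Player B €67, then Player D €41, then Player A €38.
Player T has the top bid and wins; the price is the second-highest bid, €86.
Player T's payoff = €100 − €86 = €14. All other bidders lose, so their payoff is 0.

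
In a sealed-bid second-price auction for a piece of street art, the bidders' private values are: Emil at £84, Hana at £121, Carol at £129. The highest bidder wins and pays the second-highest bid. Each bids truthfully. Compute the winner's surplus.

Surplus = £8.

Bids in descending order: Carol £129 > Hana £121 > Emil £84.
Carol wins with the top bid and pays the second-highest, £121.
Surplus = £129 − £121 = £8.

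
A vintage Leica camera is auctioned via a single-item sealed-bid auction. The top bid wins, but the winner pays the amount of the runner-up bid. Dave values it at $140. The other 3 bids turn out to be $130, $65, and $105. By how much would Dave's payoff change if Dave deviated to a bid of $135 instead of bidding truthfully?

The highest competing bid is $130.
Bidding truthfully at $140: Dave has the top bid, wins, and pays the second-highest bid $130. Payoff = $140 − $130 = $10.
Bidding $135: Dave has the top bid, wins, and pays the second-highest bid $130. Payoff = $140 − $130 = $10.
Change = $10 − $10 = $0.

Payoff change: $0.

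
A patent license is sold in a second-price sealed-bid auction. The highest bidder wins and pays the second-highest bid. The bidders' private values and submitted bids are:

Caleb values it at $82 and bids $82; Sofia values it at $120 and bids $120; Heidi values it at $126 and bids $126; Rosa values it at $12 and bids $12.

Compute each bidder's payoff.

Payoffs: Caleb $0, Sofia $0, Heidi $6, Rosa $0.

Ranking the bids: Heidi $126; Sofia $120; Caleb $82; Rosa $12.
Heidi has the top bid and wins; the price is the second-highest bid, $120.
Heidi's payoff = $126 − $120 = $6. All other bidders lose, so their payoff is 0.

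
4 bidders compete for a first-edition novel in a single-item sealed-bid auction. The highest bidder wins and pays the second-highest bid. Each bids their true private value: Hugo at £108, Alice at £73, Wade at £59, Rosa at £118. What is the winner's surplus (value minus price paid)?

Bids in descending order: Rosa £118; Hugo £108; Alice £73; Wade £59.
Rosa wins with the top bid and pays the second-highest, £108.
Surplus = £118 − £108 = £10.

Surplus = £10.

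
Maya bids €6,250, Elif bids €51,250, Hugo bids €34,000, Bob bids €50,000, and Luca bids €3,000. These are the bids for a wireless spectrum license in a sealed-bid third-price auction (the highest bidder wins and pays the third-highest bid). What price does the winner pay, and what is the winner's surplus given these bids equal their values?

Price €34,000; surplus €17,250.

Bids in descending order: Elif €51,250, then Bob €50,000, then Hugo €34,000, then Maya €6,250, then Luca €3,000.
Elif is the highest bidder, so Elif wins.
Under the third-price rule, the price is the third-highest bid: €34,000.
Surplus = €51,250 − €34,000 = €17,250.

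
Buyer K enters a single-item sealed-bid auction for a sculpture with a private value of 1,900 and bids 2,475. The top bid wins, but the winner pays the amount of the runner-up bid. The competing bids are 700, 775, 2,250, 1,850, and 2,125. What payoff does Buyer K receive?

Payoff = -350.

Highest competing bid: 2,250.
Buyer K's bid 2,475 is the highest overall, so Buyer K wins and pays the second-highest bid, 2,250.
Payoff = value − price = 1,900 − 2,250 = -350.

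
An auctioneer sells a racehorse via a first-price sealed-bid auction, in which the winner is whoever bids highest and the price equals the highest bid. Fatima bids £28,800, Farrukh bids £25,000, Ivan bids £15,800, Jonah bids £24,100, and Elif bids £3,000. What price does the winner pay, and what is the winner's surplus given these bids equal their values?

Price £28,800; surplus £0.

Ranking the bids: Fatima £28,800; Farrukh £25,000; Jonah £24,100; Ivan £15,800; Elif £3,000.
Fatima is the highest bidder, so Fatima wins.
Under the first-price rule, the price is the highest bid: £28,800.
Surplus = £28,800 − £28,800 = £0.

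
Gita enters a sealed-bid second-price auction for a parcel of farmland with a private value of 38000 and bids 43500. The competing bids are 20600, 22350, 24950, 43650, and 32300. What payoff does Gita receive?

Highest competing bid: 43650.
Gita's bid 43500 is not the highest, so Gita loses, pays nothing, and earns zero payoff.

0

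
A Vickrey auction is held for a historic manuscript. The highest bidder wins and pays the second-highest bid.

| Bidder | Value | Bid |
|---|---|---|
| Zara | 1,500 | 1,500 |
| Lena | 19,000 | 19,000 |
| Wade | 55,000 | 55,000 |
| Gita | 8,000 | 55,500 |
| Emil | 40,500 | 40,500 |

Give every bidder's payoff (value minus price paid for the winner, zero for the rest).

Payoffs: Zara 0, Lena 0, Wade 0, Gita -47,000, Emil 0.

Ranking the bids: Gita 55,500; Wade 55,000; Emil 40,500; Lena 19,000; Zara 1,500.
Gita has the top bid and wins; the price is the second-highest bid, 55,000.
Gita's payoff = 8,000 − 55,000 = -47,000. All other bidders lose, so their payoff is 0.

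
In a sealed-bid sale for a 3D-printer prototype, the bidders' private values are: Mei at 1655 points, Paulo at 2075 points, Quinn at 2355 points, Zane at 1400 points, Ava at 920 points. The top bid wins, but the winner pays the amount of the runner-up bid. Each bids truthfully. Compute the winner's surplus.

Ranking the bids: Quinn 2355 points, then Paulo 2075 points, then Mei 1655 points, then Zane 1400 points, then Ava 920 points.
Quinn wins with the top bid and pays the second-highest, 2075 points.
Surplus = 2355 points − 2075 points = 280 points.

280 points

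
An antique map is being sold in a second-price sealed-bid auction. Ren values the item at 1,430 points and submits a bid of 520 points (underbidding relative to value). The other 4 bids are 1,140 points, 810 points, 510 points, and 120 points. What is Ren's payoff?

Highest competing bid: 1,140 points.
Ren's bid 520 points is not the highest, so Ren loses, pays nothing, and earns zero payoff.

Payoff = 0 points.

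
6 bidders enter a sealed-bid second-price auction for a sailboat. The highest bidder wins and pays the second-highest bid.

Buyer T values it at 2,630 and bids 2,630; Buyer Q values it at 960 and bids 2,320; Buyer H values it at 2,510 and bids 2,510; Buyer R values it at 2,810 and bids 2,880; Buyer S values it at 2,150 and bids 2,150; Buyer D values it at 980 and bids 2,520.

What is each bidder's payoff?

Buyer T 0, Buyer Q 0, Buyer H 0, Buyer R 180, Buyer S 0, Buyer D 0.

Sorted high to low: Buyer R 2,880 > Buyer T 2,630 > Buyer D 2,520 > Buyer H 2,510 > Buyer Q 2,320 > Buyer S 2,150.
Buyer R has the top bid and wins; the price is the second-highest bid, 2,630.
Buyer R's payoff = 2,810 − 2,630 = 180. All other bidders lose, so their payoff is 0.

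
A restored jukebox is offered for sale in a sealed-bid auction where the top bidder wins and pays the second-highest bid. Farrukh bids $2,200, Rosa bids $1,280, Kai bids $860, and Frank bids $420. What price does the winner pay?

Ranking the bids: Farrukh $2,200; Rosa $1,280; Kai $860; Frank $420.
Farrukh is the highest bidder, so Farrukh wins.
Under the second-price rule, the price is the second-highest bid: $1,280.

$1,280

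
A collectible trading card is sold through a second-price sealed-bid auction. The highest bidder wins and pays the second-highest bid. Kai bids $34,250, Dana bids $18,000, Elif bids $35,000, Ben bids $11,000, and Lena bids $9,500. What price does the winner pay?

Sorted high to low: Elif $35,000; Kai $34,250; Dana $18,000; Ben $11,000; Lena $9,500.
Elif has the highest bid, so Elif wins.
The second-highest bid is $34,250, so that is what Elif pays.

Price paid: $34,250.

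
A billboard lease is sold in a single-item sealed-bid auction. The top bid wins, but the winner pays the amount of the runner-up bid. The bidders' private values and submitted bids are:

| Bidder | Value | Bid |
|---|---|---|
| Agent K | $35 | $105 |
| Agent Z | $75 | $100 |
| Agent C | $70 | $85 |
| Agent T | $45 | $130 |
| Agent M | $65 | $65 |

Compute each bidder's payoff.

Agent K $0, Agent Z $0, Agent C $0, Agent T -$60, Agent M $0.

Bids in descending order: Agent T $130; Agent K $105; Agent Z $100; Agent C $85; Agent M $65.
Agent T has the top bid and wins; the price is the second-highest bid, $105.
Agent T's payoff = $45 − $105 = -$60. All other bidders lose, so their payoff is 0.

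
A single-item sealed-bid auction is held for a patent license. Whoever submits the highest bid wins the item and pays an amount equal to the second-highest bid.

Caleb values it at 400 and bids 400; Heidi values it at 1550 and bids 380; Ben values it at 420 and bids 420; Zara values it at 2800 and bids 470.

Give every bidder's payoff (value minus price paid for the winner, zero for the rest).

Ranking the bids: Zara 470; Ben 420; Caleb 400; Heidi 380.
Zara has the top bid and wins; the price is the second-highest bid, 420.
Zara's payoff = 2800 − 420 = 2380. All other bidders lose, so their payoff is 0.

Payoffs: Caleb 0, Heidi 0, Ben 0, Zara 2380.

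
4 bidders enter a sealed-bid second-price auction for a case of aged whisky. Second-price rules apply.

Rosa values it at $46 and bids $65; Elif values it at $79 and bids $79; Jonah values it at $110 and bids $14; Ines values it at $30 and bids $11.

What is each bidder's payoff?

Rosa $0, Elif $14, Jonah $0, Ines $0.

Bids in descending order: Elif $79; Rosa $65; Jonah $14; Ines $11.
Elif has the top bid and wins; the price is the second-highest bid, $65.
Elif's payoff = $79 − $65 = $14. All other bidders lose, so their payoff is 0.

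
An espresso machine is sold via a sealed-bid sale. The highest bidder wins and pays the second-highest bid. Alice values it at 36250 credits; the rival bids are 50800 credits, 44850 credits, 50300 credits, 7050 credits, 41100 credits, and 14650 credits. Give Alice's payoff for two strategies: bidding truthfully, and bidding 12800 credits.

The highest competing bid is 50800 credits.
Bidding truthfully at 36250 credits: the top bid is 50800 credits (a rival), so Alice loses. Payoff = 0 credits.
Bidding 12800 credits: the top bid is 50800 credits (a rival), so Alice loses. Payoff = 0 credits.

(a) 0 credits  (b) 0 credits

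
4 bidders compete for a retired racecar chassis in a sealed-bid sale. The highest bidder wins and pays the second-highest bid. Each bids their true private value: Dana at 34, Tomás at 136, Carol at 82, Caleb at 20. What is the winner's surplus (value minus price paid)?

Surplus = 54.

Ordered from highest: Tomás 136, then Carol 82, then Dana 34, then Caleb 20.
Tomás wins with the top bid and pays the second-highest, 82.
Surplus = 136 − 82 = 54.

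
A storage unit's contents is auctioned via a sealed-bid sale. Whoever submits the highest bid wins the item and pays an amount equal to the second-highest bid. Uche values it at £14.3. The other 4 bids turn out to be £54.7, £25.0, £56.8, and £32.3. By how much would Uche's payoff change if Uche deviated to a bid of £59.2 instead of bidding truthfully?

Change in payoff: -£42.5.

The highest competing bid is £56.8.
Bidding truthfully at £14.3: the top bid is £56.8 (a rival), so Uche loses. Payoff = £0.0.
Bidding £59.2: Uche has the top bid, wins, and pays the second-highest bid £56.8. Payoff = £14.3 − £56.8 = -£42.5.
Change = -£42.5 − £0.0 = -£42.5.
This is the dominant-strategy logic: truthful bidding weakly beats any alternative.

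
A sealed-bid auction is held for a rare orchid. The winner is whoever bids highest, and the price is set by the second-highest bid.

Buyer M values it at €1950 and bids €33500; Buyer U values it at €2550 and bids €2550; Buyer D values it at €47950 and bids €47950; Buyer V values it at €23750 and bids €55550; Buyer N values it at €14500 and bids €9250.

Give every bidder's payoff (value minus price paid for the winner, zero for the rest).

Payoffs: Buyer M €0, Buyer U €0, Buyer D €0, Buyer V -€24200, Buyer N €0.

Ordered from highest: Buyer V €55550; Buyer D €47950; Buyer M €33500; Buyer N €9250; Buyer U €2550.
Buyer V has the top bid and wins; the price is the second-highest bid, €47950.
Buyer V's payoff = €23750 − €47950 = -€24200. All other bidders lose, so their payoff is 0.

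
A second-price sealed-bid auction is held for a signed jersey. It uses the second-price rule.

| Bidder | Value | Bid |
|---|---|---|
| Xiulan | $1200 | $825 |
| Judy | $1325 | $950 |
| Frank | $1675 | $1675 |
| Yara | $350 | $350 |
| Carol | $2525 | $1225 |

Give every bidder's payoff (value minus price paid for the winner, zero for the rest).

Bids in descending order: Frank $1675, then Carol $1225, then Judy $950, then Xiulan $825, then Yara $350.
Frank has the top bid and wins; the price is the second-highest bid, $1225.
Frank's payoff = $1675 − $1225 = $450. All other bidders lose, so their payoff is 0.

Payoffs: Xiulan $0, Judy $0, Frank $450, Yara $0, Carol $0.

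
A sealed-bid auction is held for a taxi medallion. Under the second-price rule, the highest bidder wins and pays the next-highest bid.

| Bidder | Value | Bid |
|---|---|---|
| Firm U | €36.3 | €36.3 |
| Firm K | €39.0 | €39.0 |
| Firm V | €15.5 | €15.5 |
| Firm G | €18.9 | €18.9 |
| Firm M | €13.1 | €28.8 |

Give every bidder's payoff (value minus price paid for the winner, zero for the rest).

Bids in descending order: Firm K €39.0 > Firm U €36.3 > Firm M €28.8 > Firm G €18.9 > Firm V €15.5.
Firm K has the top bid and wins; the price is the second-highest bid, €36.3.
Firm K's payoff = €39.0 − €36.3 = €2.7. All other bidders lose, so their payoff is 0.

Payoffs: Firm U €0.0, Firm K €2.7, Firm V €0.0, Firm G €0.0, Firm M €0.0.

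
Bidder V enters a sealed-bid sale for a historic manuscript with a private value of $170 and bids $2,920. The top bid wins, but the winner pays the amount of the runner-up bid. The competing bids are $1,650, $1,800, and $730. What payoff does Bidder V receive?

Highest competing bid: $1,800.
Bidder V's bid $2,920 is the highest overall, so Bidder V wins and pays the second-highest bid, $1,800.
Payoff = value − price = $170 − $1,800 = -$1,630.
Overbidding won the item at a price above value — truthful bidding would have avoided this loss.

Bidder V's payoff: -$1,630.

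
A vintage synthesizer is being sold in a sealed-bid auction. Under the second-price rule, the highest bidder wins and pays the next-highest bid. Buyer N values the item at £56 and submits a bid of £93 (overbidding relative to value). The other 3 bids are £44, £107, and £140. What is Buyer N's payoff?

Highest competing bid: £140.
Buyer N's bid £93 is not the highest, so Buyer N loses, pays nothing, and earns zero payoff.

£0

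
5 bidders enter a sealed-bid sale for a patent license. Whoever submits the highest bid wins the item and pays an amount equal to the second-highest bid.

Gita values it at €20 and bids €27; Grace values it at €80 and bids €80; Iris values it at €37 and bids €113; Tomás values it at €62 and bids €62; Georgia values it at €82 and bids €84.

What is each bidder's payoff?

Sorted high to low: Iris €113 > Georgia €84 > Grace €80 > Tomás €62 > Gita €27.
Iris has the top bid and wins; the price is the second-highest bid, €84.
Iris's payoff = €37 − €84 = -€47. All other bidders lose, so their payoff is 0.

Gita €0, Grace €0, Iris -€47, Tomás €0, Georgia €0.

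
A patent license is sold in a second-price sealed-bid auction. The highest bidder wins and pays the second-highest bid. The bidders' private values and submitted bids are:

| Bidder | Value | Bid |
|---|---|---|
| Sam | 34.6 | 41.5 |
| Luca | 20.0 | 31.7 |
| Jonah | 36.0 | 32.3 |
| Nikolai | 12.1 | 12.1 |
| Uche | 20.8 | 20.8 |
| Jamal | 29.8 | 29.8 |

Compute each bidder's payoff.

Sam 2.3, Luca 0.0, Jonah 0.0, Nikolai 0.0, Uche 0.0, Jamal 0.0.

Sorted high to low: Sam 41.5 > Jonah 32.3 > Luca 31.7 > Jamal 29.8 > Uche 20.8 > Nikolai 12.1.
Sam has the top bid and wins; the price is the second-highest bid, 32.3.
Sam's payoff = 34.6 − 32.3 = 2.3. All other bidders lose, so their payoff is 0.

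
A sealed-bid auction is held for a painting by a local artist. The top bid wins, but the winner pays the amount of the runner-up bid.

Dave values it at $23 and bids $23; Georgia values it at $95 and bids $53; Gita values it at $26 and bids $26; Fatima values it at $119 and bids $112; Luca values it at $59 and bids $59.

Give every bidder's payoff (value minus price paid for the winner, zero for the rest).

Ranking the bids: Fatima $112, then Luca $59, then Georgia $53, then Gita $26, then Dave $23.
Fatima has the top bid and wins; the price is the second-highest bid, $59.
Fatima's payoff = $119 − $59 = $60. All other bidders lose, so their payoff is 0.

Dave $0, Georgia $0, Gita $0, Fatima $60, Luca $0.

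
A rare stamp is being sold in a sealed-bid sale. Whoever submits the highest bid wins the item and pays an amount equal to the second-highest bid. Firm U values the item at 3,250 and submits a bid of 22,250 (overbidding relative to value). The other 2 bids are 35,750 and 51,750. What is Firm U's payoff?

Highest competing bid: 51,750.
Firm U's bid 22,250 is not the highest, so Firm U loses, pays nothing, and earns zero payoff.

0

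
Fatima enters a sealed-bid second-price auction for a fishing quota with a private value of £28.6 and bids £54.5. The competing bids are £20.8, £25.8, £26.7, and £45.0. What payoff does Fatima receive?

Highest competing bid: £45.0.
Fatima's bid £54.5 is the highest overall, so Fatima wins and pays the second-highest bid, £45.0.
Payoff = value − price = £28.6 − £45.0 = -£16.4.
Overbidding won the item at a price above value — truthful bidding would have avoided this loss.

Fatima's payoff: -£16.4.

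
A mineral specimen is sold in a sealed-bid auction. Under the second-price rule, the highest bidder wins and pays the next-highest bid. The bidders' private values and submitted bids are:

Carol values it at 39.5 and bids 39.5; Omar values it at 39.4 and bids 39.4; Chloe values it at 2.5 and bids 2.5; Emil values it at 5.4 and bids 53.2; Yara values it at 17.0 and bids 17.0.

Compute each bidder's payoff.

Carol 0.0, Omar 0.0, Chloe 0.0, Emil -34.1, Yara 0.0.

Ordered from highest: Emil 53.2, then Carol 39.5, then Omar 39.4, then Yara 17.0, then Chloe 2.5.
Emil has the top bid and wins; the price is the second-highest bid, 39.5.
Emil's payoff = 5.4 − 39.5 = -34.1. All other bidders lose, so their payoff is 0.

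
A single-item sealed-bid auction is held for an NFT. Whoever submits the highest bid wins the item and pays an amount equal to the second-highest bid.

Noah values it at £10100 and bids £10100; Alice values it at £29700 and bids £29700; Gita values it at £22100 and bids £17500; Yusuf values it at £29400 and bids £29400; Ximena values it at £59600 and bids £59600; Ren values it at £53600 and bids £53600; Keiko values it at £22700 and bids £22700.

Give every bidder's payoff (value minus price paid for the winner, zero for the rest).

Noah £0, Alice £0, Gita £0, Yusuf £0, Ximena £6000, Ren £0, Keiko £0.

Sorted high to low: Ximena £59600 > Ren £53600 > Alice £29700 > Yusuf £29400 > Keiko £22700 > Gita £17500 > Noah £10100.
Ximena has the top bid and wins; the price is the second-highest bid, £53600.
Ximena's payoff = £59600 − £53600 = £6000. All other bidders lose, so their payoff is 0.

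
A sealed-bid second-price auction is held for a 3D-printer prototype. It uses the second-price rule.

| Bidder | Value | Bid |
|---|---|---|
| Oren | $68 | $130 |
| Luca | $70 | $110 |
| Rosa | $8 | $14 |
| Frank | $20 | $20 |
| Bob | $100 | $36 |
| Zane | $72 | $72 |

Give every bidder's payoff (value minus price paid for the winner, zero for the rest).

Sorted high to low: Oren $130; Luca $110; Zane $72; Bob $36; Frank $20; Rosa $14.
Oren has the top bid and wins; the price is the second-highest bid, $110.
Oren's payoff = $68 − $110 = -$42. All other bidders lose, so their payoff is 0.

Oren -$42, Luca $0, Rosa $0, Frank $0, Bob $0, Zane $0.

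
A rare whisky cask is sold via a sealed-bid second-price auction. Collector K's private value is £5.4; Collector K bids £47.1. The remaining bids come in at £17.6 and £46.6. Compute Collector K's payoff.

Highest competing bid: £46.6.
Collector K's bid £47.1 is the highest overall, so Collector K wins and pays the second-highest bid, £46.6.
Payoff = value − price = £5.4 − £46.6 = -£41.2.
Overbidding won the item at a price above value — truthful bidding would have avoided this loss.

Payoff = -£41.2.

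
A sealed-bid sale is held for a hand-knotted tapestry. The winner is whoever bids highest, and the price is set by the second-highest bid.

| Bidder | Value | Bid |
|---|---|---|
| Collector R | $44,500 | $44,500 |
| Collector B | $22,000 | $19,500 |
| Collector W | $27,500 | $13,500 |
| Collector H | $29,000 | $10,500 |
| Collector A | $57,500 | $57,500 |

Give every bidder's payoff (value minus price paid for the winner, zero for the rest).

Payoffs: Collector R $0, Collector B $0, Collector W $0, Collector H $0, Collector A $13,000.

Sorted high to low: Collector A $57,500, then Collector R $44,500, then Collector B $19,500, then Collector W $13,500, then Collector H $10,500.
Collector A has the top bid and wins; the price is the second-highest bid, $44,500.
Collector A's payoff = $57,500 − $44,500 = $13,000. All other bidders lose, so their payoff is 0.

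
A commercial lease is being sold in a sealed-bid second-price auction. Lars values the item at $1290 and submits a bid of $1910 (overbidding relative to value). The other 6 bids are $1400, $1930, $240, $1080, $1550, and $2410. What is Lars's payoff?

$0

Highest competing bid: $2410.
Lars's bid $1910 is not the highest, so Lars loses, pays nothing, and earns zero payoff.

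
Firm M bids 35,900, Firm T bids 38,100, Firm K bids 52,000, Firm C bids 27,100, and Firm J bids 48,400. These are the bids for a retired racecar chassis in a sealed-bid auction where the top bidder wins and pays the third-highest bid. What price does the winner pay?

Ranking the bids: Firm K 52,000; Firm J 48,400; Firm T 38,100; Firm M 35,900; Firm C 27,100.
Firm K is the highest bidder, so Firm K wins.
Under the third-price rule, the price is the third-highest bid: 38,100.

38,100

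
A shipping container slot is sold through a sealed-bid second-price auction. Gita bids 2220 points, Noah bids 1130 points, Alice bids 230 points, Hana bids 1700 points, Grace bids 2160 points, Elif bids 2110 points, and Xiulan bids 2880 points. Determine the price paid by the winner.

Price paid: 2220 points.

Sorted high to low: Xiulan 2880 points > Gita 2220 points > Grace 2160 points > Elif 2110 points > Hana 1700 points > Noah 1130 points > Alice 230 points.
Xiulan has the highest bid, so Xiulan wins.
The second-highest bid is 2220 points, so that is what Xiulan pays.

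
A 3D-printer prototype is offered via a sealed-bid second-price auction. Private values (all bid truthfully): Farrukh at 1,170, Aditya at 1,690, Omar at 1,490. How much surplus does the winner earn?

Sorted high to low: Aditya 1,690, then Omar 1,490, then Farrukh 1,170.
Aditya wins with the top bid and pays the second-highest, 1,490.
Surplus = 1,690 − 1,490 = 200.

200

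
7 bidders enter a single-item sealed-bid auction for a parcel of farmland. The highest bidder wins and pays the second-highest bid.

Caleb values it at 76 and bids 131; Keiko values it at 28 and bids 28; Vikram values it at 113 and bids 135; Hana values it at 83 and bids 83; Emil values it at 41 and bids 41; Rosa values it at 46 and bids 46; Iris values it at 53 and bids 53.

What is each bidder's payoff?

Payoffs: Caleb 0, Keiko 0, Vikram -18, Hana 0, Emil 0, Rosa 0, Iris 0.

Sorted high to low: Vikram 135; Caleb 131; Hana 83; Iris 53; Rosa 46; Emil 41; Keiko 28.
Vikram has the top bid and wins; the price is the second-highest bid, 131.
Vikram's payoff = 113 − 131 = -18. All other bidders lose, so their payoff is 0.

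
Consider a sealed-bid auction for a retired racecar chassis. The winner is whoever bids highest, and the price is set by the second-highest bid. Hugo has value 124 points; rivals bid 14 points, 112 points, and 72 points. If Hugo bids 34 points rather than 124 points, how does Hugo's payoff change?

-12 points

The highest competing bid is 112 points.
Bidding truthfully at 124 points: Hugo has the top bid, wins, and pays the second-highest bid 112 points. Payoff = 124 points − 112 points = 12 points.
Bidding 34 points: the top bid is 112 points (a rival), so Hugo loses. Payoff = 0 points.
Change = 0 points − 12 points = -12 points.
Deviating from a truthful bid can only lose payoff in a second-price auction — never gain.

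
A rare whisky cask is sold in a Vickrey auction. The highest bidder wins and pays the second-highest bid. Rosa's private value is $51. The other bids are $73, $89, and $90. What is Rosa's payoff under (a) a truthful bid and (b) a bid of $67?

The highest competing bid is $90.
Bidding truthfully at $51: the top bid is $90 (a rival), so Rosa loses. Payoff = $0.
Bidding $67: the top bid is $90 (a rival), so Rosa loses. Payoff = $0.
The bid only affects whether you win, not the price — here both bids land on the same side of the top rival bid, so the deviation is payoff-neutral.

Truthful: $0; alternative: $0.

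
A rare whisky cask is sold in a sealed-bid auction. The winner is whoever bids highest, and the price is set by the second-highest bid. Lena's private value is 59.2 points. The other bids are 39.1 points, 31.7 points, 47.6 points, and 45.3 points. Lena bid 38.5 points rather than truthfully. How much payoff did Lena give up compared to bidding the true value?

The highest competing bid is 47.6 points.
Bidding truthfully at 59.2 points: Lena has the top bid, wins, and pays the second-highest bid 47.6 points. Payoff = 59.2 points − 47.6 points = 11.6 points.
Bidding 38.5 points: the top bid is 47.6 points (a rival), so Lena loses. Payoff = 0.0 points.
Regret = truthful payoff − actual payoff = 11.6 points − 0.0 points = 11.6 points.

11.6 points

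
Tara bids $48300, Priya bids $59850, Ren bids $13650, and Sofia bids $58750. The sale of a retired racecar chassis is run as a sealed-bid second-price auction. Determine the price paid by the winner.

Price paid: $58750.

Sorted high to low: Priya $59850 > Sofia $58750 > Tara $48300 > Ren $13650.
Priya has the highest bid, so Priya wins.
The second-highest bid is $58750, so that is what Priya pays.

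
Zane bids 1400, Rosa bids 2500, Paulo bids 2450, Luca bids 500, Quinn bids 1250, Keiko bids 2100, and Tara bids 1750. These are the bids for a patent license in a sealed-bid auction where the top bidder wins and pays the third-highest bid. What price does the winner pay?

Sorted high to low: Rosa 2500 > Paulo 2450 > Keiko 2100 > Tara 1750 > Zane 1400 > Quinn 1250 > Luca 500.
Rosa is the highest bidder, so Rosa wins.
Under the third-price rule, the price is the third-highest bid: 2100.

Price paid: 2100.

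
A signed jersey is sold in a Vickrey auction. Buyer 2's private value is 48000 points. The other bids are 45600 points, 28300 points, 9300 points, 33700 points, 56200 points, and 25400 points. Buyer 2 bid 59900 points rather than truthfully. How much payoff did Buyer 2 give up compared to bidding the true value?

8200 points

The highest competing bid is 56200 points.
Bidding truthfully at 48000 points: the top bid is 56200 points (a rival), so Buyer 2 loses. Payoff = 0 points.
Bidding 59900 points: Buyer 2 has the top bid, wins, and pays the second-highest bid 56200 points. Payoff = 48000 points − 56200 points = -8200 points.
Regret = truthful payoff − actual payoff = 0 points − -8200 points = 8200 points.
This is the dominant-strategy logic: truthful bidding weakly beats any alternative.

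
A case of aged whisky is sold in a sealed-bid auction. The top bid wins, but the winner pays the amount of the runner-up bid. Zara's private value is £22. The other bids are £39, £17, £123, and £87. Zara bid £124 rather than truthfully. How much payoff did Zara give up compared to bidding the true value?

Regret: £101.

The highest competing bid is £123.
Bidding truthfully at £22: the top bid is £123 (a rival), so Zara loses. Payoff = £0.
Bidding £124: Zara has the top bid, wins, and pays the second-highest bid £123. Payoff = £22 − £123 = -£101.
Regret = truthful payoff − actual payoff = £0 − -£101 = £101.
Deviating from a truthful bid can only lose payoff in a second-price auction — never gain.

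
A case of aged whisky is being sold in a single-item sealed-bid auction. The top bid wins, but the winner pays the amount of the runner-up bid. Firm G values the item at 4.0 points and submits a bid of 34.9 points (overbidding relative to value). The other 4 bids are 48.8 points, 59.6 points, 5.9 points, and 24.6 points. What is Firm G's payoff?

Highest competing bid: 59.6 points.
Firm G's bid 34.9 points is not the highest, so Firm G loses, pays nothing, and earns zero payoff.

Payoff = 0.0 points.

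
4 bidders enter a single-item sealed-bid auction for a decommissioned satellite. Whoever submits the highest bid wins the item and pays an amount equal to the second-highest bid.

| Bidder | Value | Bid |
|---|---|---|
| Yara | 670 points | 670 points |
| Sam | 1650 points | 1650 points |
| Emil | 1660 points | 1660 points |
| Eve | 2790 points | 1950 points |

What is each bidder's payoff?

Bids in descending order: Eve 1950 points > Emil 1660 points > Sam 1650 points > Yara 670 points.
Eve has the top bid and wins; the price is the second-highest bid, 1660 points.
Eve's payoff = 2790 points − 1660 points = 1130 points. All other bidders lose, so their payoff is 0.

Payoffs: Yara 0 points, Sam 0 points, Emil 0 points, Eve 1130 points.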